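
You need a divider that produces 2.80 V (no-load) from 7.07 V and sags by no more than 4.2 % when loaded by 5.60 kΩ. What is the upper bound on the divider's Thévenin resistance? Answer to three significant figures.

Loading drop = R_th/(R_th + R_L) ≤ 0.0420, so R_th ≤ R_L · ε/(1−ε) = 5.60 kΩ × 0.0420/0.9580 = 246 Ω.
(Any R1, R2 with R2/(R1+R2) = 0.396 and R1‖R2 ≤ 246 Ω will meet the spec.)

R_th ≤ 246 Ω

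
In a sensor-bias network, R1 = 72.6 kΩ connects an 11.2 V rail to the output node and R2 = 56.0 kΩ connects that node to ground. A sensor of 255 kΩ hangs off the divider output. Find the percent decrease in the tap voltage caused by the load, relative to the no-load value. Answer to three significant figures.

11.0 %

The divider's output (Thévenin) resistance is R1‖R2 = 31.61 kΩ.
Fractional drop under load = R_th/(R_th + R_L) = 31.61 / (31.61 + 255) = 0.1103.
So the output falls by 11.0 %.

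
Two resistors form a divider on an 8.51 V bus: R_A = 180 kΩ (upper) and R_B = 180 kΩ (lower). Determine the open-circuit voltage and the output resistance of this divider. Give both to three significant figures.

V_th = 4.25 V, R_th = 90.0 kΩ

V_th is the open-circuit tap voltage: 8.51 × 180/(180 + 180) = 4.25 V.
With the supply zeroed, R_A and R_B appear in parallel from the tap: R_th = R_A‖R_B = (180 × 180)/360.0 = 90.0 kΩ.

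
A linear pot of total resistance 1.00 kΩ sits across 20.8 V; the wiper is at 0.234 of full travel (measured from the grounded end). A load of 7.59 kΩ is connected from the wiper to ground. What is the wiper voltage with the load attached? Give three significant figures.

V ≈ 4.75 V

The wiper splits the pot into (1−α)R = 766.0 Ω above and αR = 234.0 Ω below.
Lower section ‖ load = 227.0 Ω.
V_wiper = 20.8 × 227.0/(766.0 + 227.0) = 4.75 V.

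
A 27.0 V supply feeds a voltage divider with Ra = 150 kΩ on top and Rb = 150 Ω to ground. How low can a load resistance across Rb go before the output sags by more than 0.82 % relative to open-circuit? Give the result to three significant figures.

R_L(min) ≈ 18.1 kΩ

Output resistance R_th = Ra‖Rb = (150000 × 150)/150200 = 149.9 Ω.
The fractional drop is R_th/(R_th + R_L); requiring this ≤ 0.00820 gives R_L ≥ R_th(1/0.00820 − 1) = 149.9 × 121.0 = 18.1 kΩ.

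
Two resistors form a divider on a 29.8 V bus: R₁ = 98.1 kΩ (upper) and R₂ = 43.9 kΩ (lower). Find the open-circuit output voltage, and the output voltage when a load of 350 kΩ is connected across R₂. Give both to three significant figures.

Unloaded: 9.21 V; loaded: 8.48 V

Open-circuit: V = 29.8 × 43.9/(98.1 + 43.9) = 9.21 V.
With the load, R₂ becomes R₂‖R_L = 39.01 kΩ, so V = 29.8 × 39.01/137.1 = 8.48 V.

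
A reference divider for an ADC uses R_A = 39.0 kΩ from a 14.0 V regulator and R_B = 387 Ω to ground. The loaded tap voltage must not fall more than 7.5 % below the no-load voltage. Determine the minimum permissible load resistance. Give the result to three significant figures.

Output resistance R_th = R_A‖R_B = (39000 × 387)/39390 = 383.2 Ω.
The fractional drop is R_th/(R_th + R_L); requiring this ≤ 0.0750 gives R_L ≥ R_th(1/0.0750 − 1) = 383.2 × 12.33 = 4.73 kΩ.

R_L(min) ≈ 4.73 kΩ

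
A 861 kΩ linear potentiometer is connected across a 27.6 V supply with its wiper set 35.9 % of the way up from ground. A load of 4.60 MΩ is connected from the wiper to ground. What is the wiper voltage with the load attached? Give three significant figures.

The wiper splits the pot into (1−α)R = 551.9 kΩ above and αR = 309.1 kΩ below.
Lower section ‖ load = 289.6 kΩ.
V_wiper = 27.6 × 289.6/(551.9 + 289.6) = 9.50 V.

V ≈ 9.50 V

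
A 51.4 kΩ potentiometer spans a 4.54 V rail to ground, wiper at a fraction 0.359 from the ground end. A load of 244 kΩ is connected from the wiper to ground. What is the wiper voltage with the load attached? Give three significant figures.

The wiper splits the pot into (1−α)R = 32.95 kΩ above and αR = 18.45 kΩ below.
Lower section ‖ load = 17.16 kΩ.
V_wiper = 4.54 × 17.16/(32.95 + 17.16) = 1.55 V.

V ≈ 1.55 V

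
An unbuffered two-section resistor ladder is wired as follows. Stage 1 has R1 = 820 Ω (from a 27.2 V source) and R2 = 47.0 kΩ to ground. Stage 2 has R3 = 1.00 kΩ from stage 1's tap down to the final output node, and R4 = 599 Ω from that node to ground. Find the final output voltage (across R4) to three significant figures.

Stage 2 presents R3+R4 = 1599 Ω as a load on stage 1's tap.
Stage 1's lower leg becomes R2‖(R3+R4) = 1546 Ω, so V_mid = 27.2 × 1546/2366 = 17.77 V.
Stage 2 is itself unloaded: V_out = V_mid × R4/(R3+R4) = 17.77 × 599/1599 = 6.66 V.

V_out ≈ 6.66 V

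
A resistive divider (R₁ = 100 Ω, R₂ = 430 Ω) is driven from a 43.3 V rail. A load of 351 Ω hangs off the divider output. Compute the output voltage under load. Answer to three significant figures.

The load sits in parallel with R₂: R₂‖R_L = (430 × 351) / (430 + 351) = 193.3 Ω.
V_out = 43.3 × 193.3 / (100 + 193.3) = 43.3 × 193.3/293.3 = 28.5 V.
(Unloaded it would have been 35.1 V.)

V_out ≈ 28.5 V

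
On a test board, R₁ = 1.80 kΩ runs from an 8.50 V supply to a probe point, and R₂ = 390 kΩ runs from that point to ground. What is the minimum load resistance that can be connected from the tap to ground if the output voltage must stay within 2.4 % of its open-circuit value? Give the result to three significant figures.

Output resistance R_th = R₁‖R₂ = (1.80 × 390)/391.8 = 1.792 kΩ.
The fractional drop is R_th/(R_th + R_L); requiring this ≤ 0.0240 gives R_L ≥ R_th(1/0.0240 − 1) = 1.792 × 40.67 = 72.9 kΩ.

R_L(min) ≈ 72.9 kΩ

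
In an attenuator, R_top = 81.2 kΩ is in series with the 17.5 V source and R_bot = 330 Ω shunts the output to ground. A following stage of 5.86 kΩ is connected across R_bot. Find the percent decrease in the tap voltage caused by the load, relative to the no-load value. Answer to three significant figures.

5.31 %

The divider's output (Thévenin) resistance is R_top‖R_bot = 328.7 Ω.
Fractional drop under load = R_th/(R_th + R_L) = 328.7 / (328.7 + 5860) = 0.05311.
So the output falls by 5.31 %.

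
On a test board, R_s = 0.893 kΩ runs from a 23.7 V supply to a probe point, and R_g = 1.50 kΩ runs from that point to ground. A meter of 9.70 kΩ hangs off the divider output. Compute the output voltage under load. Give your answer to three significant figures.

The load sits in parallel with R_g: R_g‖R_L = (1500 × 9700) / (1500 + 9700) = 1299 Ω.
V_out = 23.7 × 1299 / (893 + 1299) = 23.7 × 1299/2192 = 14.0 V.

V_out ≈ 14.0 V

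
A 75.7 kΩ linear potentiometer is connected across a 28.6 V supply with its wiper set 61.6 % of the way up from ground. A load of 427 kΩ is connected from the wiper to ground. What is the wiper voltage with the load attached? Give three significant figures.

V ≈ 16.9 V

The wiper splits the pot into (1−α)R = 29.07 kΩ above and αR = 46.63 kΩ below.
Lower section ‖ load = 42.04 kΩ.
V_wiper = 28.6 × 42.04/(29.07 + 42.04) = 16.9 V.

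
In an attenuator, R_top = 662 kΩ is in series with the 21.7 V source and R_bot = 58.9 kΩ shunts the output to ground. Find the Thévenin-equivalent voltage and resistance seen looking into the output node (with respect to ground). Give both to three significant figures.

V_th is the open-circuit tap voltage: 21.7 × 58.9/(662 + 58.9) = 1.77 V.
With the supply zeroed, R_top and R_bot appear in parallel from the tap: R_th = R_top‖R_bot = (662 × 58.9)/720.9 = 54.1 kΩ.

V_th = 1.77 V, R_th = 54.1 kΩ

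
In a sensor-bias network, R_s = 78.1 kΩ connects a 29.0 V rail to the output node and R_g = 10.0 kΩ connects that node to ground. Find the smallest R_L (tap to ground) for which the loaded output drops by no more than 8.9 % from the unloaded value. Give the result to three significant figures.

R_L(min) ≈ 90.7 kΩ

Output resistance R_th = R_s‖R_g = (78.1 × 10.0)/88.10 = 8.865 kΩ.
The fractional drop is R_th/(R_th + R_L); requiring this ≤ 0.0890 gives R_L ≥ R_th(1/0.0890 − 1) = 8.865 × 10.24 = 90.7 kΩ.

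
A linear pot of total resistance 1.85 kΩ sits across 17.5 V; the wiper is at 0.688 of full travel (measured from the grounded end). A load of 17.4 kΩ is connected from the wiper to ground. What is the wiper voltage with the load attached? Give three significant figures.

The wiper splits the pot into (1−α)R = 577.2 Ω above and αR = 1273 Ω below.
Lower section ‖ load = 1186 Ω.
V_wiper = 17.5 × 1186/(577.2 + 1186) = 11.8 V.

V ≈ 11.8 V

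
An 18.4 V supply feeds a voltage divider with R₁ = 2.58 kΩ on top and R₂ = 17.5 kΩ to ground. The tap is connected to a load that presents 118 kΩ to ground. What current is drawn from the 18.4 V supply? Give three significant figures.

R₂‖R_L = 15.24 kΩ, so the source sees R₁ + R₂‖R_L = 17.82 kΩ.
I = 18.4 V / 17.82 kΩ = 1.03 mA.

I ≈ 1.03 mA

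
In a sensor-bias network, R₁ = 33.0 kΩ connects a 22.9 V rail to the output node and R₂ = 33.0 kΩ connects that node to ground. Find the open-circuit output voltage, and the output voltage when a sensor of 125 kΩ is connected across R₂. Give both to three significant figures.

Open-circuit: V = 22.9 × 33.0/(33.0 + 33.0) = 11.4 V.
With the load, R₂ becomes R₂‖R_L = 26.11 kΩ, so V = 22.9 × 26.11/59.11 = 10.1 V.

Unloaded: 11.4 V; loaded: 10.1 V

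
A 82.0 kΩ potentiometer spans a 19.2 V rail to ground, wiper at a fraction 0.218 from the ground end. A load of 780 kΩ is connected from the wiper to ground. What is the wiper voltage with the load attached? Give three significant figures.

V ≈ 4.11 V

The wiper splits the pot into (1−α)R = 64.12 kΩ above and αR = 17.88 kΩ below.
Lower section ‖ load = 17.48 kΩ.
V_wiper = 19.2 × 17.48/(64.12 + 17.48) = 4.11 V.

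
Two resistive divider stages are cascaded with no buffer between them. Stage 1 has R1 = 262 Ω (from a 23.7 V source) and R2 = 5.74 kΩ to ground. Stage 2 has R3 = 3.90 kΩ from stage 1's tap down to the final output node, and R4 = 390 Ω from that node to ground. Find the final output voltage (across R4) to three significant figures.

V_out ≈ 1.95 V

Stage 2 presents R3+R4 = 4290 Ω as a load on stage 1's tap.
Stage 1's lower leg becomes R2‖(R3+R4) = 2455 Ω, so V_mid = 23.7 × 2455/2717 = 21.41 V.
Stage 2 is itself unloaded: V_out = V_mid × R4/(R3+R4) = 21.41 × 390/4290 = 1.95 V.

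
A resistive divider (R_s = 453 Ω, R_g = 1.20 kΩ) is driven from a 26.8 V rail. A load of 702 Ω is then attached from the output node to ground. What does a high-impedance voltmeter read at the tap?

V_out ≈ 13.2 V

The load sits in parallel with R_g: R_g‖R_L = (1200 × 702) / (1200 + 702) = 442.9 Ω.
V_out = 26.8 × 442.9 / (453 + 442.9) = 26.8 × 442.9/895.9 = 13.2 V.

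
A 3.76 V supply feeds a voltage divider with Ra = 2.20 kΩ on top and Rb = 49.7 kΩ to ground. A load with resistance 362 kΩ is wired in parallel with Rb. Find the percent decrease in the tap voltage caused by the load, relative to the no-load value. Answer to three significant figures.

0.579 %

The divider's output (Thévenin) resistance is Ra‖Rb = 2.107 kΩ.
Fractional drop under load = R_th/(R_th + R_L) = 2.107 / (2.107 + 362) = 0.005786.
So the output falls by 0.579 %.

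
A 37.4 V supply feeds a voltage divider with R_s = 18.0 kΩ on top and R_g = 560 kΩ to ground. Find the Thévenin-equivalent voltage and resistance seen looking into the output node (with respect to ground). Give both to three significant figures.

V_th is the open-circuit tap voltage: 37.4 × 560/(18.0 + 560) = 36.2 V.
With the supply zeroed, R_s and R_g appear in parallel from the tap: R_th = R_s‖R_g = (18.0 × 560)/578.0 = 17.4 kΩ.

V_th = 36.2 V, R_th = 17.4 kΩ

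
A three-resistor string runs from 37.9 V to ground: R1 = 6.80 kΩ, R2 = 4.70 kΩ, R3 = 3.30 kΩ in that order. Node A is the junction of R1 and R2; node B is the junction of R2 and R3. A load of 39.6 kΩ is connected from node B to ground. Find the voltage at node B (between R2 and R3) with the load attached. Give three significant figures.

At node B, R3 is in parallel with the load: R3‖R_L = 3.046 kΩ.
Below node A the resistance is R2 + (R3‖R_L) = 7.746 kΩ, so V_A = 37.9 × 7.746/14.55 = 20.18 V.
Then V_B = V_A × (R3‖R_L)/(R2 + R3‖R_L) = 20.18 × 3.046/7.746 = 7.94 V.

V ≈ 7.94 V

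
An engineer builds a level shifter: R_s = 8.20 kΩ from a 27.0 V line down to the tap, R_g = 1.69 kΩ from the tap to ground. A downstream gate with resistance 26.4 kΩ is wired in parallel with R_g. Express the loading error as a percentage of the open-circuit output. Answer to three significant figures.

The divider's output (Thévenin) resistance is R_s‖R_g = 1.401 kΩ.
Fractional drop under load = R_th/(R_th + R_L) = 1.401 / (1.401 + 26.4) = 0.05040.
So the output falls by 5.04 %.

5.04 %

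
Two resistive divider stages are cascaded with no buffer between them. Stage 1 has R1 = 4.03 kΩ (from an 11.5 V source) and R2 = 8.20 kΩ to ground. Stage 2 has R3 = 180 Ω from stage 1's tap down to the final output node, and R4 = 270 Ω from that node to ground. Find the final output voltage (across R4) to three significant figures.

Stage 2 presents R3+R4 = 450.0 Ω as a load on stage 1's tap.
Stage 1's lower leg becomes R2‖(R3+R4) = 426.6 Ω, so V_mid = 11.5 × 426.6/4457 = 1.101 V.
Stage 2 is itself unloaded: V_out = V_mid × R4/(R3+R4) = 1.101 × 270/450.0 = 0.660 V.

V_out ≈ 0.660 V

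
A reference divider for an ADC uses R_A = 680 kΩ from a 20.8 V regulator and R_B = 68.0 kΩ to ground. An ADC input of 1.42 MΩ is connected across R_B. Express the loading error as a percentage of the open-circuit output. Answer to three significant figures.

The divider's output (Thévenin) resistance is R_A‖R_B = 61.82 kΩ.
Fractional drop under load = R_th/(R_th + R_L) = 61.82 / (61.82 + 1420) = 0.04172.
So the output falls by 4.17 %.

4.17 %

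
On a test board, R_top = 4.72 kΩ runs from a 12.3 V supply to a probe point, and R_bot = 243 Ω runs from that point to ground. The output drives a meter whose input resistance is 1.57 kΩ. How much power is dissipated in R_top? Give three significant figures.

Total resistance from the source is R_top + (R_bot‖R_L) = 4930 Ω, so I = 12.3/4930 Ω = 2.495 mA.
P = I²·R_top = (2.495 mA)² × 4.72 kΩ = 29.4 mW.

P ≈ 29.4 mW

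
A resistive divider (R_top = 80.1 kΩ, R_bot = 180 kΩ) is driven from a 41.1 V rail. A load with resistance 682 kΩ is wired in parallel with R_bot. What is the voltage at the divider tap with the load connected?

V_out ≈ 26.3 V

The load sits in parallel with R_bot: R_bot‖R_L = (180 × 682) / (180 + 682) = 142.4 kΩ.
V_out = 41.1 × 142.4 / (80.1 + 142.4) = 41.1 × 142.4/222.5 = 26.3 V.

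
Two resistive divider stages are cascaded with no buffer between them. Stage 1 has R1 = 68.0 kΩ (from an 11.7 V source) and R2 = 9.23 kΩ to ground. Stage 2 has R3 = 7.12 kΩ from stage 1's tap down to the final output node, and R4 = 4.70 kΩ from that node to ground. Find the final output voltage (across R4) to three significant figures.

Stage 2 presents R3+R4 = 11.82 kΩ as a load on stage 1's tap.
Stage 1's lower leg becomes R2‖(R3+R4) = 5.183 kΩ, so V_mid = 11.7 × 5.183/73.18 = 0.8286 V.
Stage 2 is itself unloaded: V_out = V_mid × R4/(R3+R4) = 0.8286 × 4.70/11.82 = 0.329 V.

V_out ≈ 0.329 V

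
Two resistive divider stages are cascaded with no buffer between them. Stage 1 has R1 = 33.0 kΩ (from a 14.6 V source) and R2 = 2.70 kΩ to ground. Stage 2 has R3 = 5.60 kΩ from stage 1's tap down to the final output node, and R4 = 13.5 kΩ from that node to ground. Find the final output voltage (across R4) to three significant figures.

V_out ≈ 0.690 V

Stage 2 presents R3+R4 = 19.10 kΩ as a load on stage 1's tap.
Stage 1's lower leg becomes R2‖(R3+R4) = 2.366 kΩ, so V_mid = 14.6 × 2.366/35.37 = 0.9766 V.
Stage 2 is itself unloaded: V_out = V_mid × R4/(R3+R4) = 0.9766 × 13.5/19.10 = 0.690 V.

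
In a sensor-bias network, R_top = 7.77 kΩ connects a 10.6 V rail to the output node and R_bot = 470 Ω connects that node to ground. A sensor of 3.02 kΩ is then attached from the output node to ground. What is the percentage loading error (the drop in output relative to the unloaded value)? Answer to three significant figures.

12.8 %

The divider's output (Thévenin) resistance is R_top‖R_bot = 443.2 Ω.
Fractional drop under load = R_th/(R_th + R_L) = 443.2 / (443.2 + 3020) = 0.1280.
So the output falls by 12.8 %.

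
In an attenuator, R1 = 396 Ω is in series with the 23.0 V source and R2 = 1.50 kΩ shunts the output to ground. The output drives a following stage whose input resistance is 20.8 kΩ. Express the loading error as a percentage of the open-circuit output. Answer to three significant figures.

1.48 %

The divider's output (Thévenin) resistance is R1‖R2 = 313.3 Ω.
Fractional drop under load = R_th/(R_th + R_L) = 313.3 / (313.3 + 20800) = 0.01484.
So the output falls by 1.48 %.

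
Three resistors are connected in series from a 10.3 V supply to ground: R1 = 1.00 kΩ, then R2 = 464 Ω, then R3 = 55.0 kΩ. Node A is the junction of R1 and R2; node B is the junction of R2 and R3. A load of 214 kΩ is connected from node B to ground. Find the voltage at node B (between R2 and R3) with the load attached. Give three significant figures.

At node B, R3 is in parallel with the load: R3‖R_L = 43750 Ω.
Below node A the resistance is R2 + (R3‖R_L) = 44220 Ω, so V_A = 10.3 × 44220/45220 = 10.07 V.
Then V_B = V_A × (R3‖R_L)/(R2 + R3‖R_L) = 10.07 × 43750/44220 = 9.97 V.

V ≈ 9.97 V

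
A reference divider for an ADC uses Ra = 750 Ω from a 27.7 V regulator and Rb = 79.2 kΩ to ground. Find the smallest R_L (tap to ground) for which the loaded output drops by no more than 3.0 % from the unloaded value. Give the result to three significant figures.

R_L(min) ≈ 24.0 kΩ

Output resistance R_th = Ra‖Rb = (750 × 79200)/79950 = 743.0 Ω.
The fractional drop is R_th/(R_th + R_L); requiring this ≤ 0.0300 gives R_L ≥ R_th(1/0.0300 − 1) = 743.0 × 32.33 = 24.0 kΩ.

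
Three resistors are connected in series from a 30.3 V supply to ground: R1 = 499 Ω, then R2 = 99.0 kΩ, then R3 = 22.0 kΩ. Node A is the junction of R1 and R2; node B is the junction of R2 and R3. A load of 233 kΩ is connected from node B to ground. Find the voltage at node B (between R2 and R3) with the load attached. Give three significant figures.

V ≈ 5.09 V

At node B, R3 is in parallel with the load: R3‖R_L = 20100 Ω.
Below node A the resistance is R2 + (R3‖R_L) = 119100 Ω, so V_A = 30.3 × 119100/119600 = 30.17 V.
Then V_B = V_A × (R3‖R_L)/(R2 + R3‖R_L) = 30.17 × 20100/119100 = 5.09 V.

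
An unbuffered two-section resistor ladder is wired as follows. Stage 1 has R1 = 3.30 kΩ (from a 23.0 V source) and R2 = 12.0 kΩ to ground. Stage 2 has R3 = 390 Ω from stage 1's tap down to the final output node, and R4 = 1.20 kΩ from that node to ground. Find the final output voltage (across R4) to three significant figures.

V_out ≈ 5.18 V

Stage 2 presents R3+R4 = 1590 Ω as a load on stage 1's tap.
Stage 1's lower leg becomes R2‖(R3+R4) = 1404 Ω, so V_mid = 23.0 × 1404/4704 = 6.865 V.
Stage 2 is itself unloaded: V_out = V_mid × R4/(R3+R4) = 6.865 × 1200/1590 = 5.18 V.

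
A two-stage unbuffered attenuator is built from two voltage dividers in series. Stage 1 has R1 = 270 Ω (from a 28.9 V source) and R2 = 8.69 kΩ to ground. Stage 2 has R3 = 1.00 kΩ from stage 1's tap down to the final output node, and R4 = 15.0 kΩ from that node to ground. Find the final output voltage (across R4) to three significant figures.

V_out ≈ 25.9 V

Stage 2 presents R3+R4 = 16000 Ω as a load on stage 1's tap.
Stage 1's lower leg becomes R2‖(R3+R4) = 5631 Ω, so V_mid = 28.9 × 5631/5901 = 27.58 V.
Stage 2 is itself unloaded: V_out = V_mid × R4/(R3+R4) = 27.58 × 15000/16000 = 25.9 V.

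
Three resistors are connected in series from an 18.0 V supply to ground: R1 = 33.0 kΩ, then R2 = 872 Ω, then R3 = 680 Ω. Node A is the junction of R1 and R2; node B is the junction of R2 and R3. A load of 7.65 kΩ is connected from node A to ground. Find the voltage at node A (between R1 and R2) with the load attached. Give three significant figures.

V ≈ 0.677 V

Below node A the series string R2+R3 = 1552 Ω sits in parallel with the 7650 Ω load: 1290 Ω.
V_A = 18.0 × 1290/(33000 + 1290) = 0.677 V.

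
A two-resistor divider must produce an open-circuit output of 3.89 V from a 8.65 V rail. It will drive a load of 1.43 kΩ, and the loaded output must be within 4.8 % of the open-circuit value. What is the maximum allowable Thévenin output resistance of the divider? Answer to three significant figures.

Loading drop = R_th/(R_th + R_L) ≤ 0.0480, so R_th ≤ R_L · ε/(1−ε) = 1.43 kΩ × 0.0480/0.9520 = 72.1 Ω.
(Any R1, R2 with R2/(R1+R2) = 0.450 and R1‖R2 ≤ 72.1 Ω will meet the spec.)

R_th ≤ 72.1 Ω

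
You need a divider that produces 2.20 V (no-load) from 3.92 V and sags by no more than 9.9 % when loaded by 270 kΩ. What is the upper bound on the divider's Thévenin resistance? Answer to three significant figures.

R_th ≤ 29.7 kΩ

Loading drop = R_th/(R_th + R_L) ≤ 0.0990, so R_th ≤ R_L · ε/(1−ε) = 270 kΩ × 0.0990/0.9010 = 29.7 kΩ.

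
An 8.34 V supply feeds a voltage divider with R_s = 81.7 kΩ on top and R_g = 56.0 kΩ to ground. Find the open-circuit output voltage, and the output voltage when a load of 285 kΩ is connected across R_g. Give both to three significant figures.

Unloaded: 3.39 V; loaded: 3.04 V

Open-circuit: V = 8.34 × 56.0/(81.7 + 56.0) = 3.39 V.
With the load, R_g becomes R_g‖R_L = 46.80 kΩ, so V = 8.34 × 46.80/128.5 = 3.04 V.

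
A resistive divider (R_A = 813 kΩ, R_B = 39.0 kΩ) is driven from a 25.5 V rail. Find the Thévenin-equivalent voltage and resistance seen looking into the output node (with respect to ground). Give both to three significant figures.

V_th = 1.17 V, R_th = 37.2 kΩ

V_th is the open-circuit tap voltage: 25.5 × 39.0/(813 + 39.0) = 1.17 V.
With the supply zeroed, R_A and R_B appear in parallel from the tap: R_th = R_A‖R_B = (813 × 39.0)/852.0 = 37.2 kΩ.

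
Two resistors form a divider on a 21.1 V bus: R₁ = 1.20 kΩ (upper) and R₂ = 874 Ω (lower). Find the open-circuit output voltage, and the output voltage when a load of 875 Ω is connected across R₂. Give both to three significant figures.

Open-circuit: V = 21.1 × 874/(1200 + 874) = 8.89 V.
With the load, R₂ becomes R₂‖R_L = 437.2 Ω, so V = 21.1 × 437.2/1637 = 5.64 V.

Unloaded: 8.89 V; loaded: 5.64 V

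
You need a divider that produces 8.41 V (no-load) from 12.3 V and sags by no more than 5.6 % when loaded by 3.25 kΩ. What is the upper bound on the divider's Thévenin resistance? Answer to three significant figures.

R_th ≤ 193 Ω

Loading drop = R_th/(R_th + R_L) ≤ 0.0560, so R_th ≤ R_L · ε/(1−ε) = 3.25 kΩ × 0.0560/0.9440 = 193 Ω.
(Any R1, R2 with R2/(R1+R2) = 0.684 and R1‖R2 ≤ 193 Ω will meet the spec.)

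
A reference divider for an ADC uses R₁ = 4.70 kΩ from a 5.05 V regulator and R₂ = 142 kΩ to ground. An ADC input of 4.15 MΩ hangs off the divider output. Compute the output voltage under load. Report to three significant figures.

The load sits in parallel with R₂: R₂‖R_L = (142 × 4150) / (142 + 4150) = 137.3 kΩ.
V_out = 5.05 × 137.3 / (4.70 + 137.3) = 5.05 × 137.3/142.0 = 4.88 V.
(Unloaded it would have been 4.89 V.)

V_out ≈ 4.88 V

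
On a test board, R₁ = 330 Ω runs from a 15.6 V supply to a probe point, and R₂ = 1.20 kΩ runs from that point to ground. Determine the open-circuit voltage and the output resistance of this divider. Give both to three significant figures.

V_th = 12.2 V, R_th = 259 Ω

V_th is the open-circuit tap voltage: 15.6 × 1200/(330 + 1200) = 12.2 V.
With the supply zeroed, R₁ and R₂ appear in parallel from the tap: R_th = R₁‖R₂ = (330 × 1200)/1530 = 259 Ω.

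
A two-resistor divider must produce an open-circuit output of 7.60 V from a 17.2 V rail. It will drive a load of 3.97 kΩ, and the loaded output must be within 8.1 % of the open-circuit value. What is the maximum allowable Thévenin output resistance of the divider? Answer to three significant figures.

Loading drop = R_th/(R_th + R_L) ≤ 0.0810, so R_th ≤ R_L · ε/(1−ε) = 3.97 kΩ × 0.0810/0.9190 = 350 Ω.
(Any R1, R2 with R2/(R1+R2) = 0.442 and R1‖R2 ≤ 350 Ω will meet the spec.)

R_th ≤ 350 Ω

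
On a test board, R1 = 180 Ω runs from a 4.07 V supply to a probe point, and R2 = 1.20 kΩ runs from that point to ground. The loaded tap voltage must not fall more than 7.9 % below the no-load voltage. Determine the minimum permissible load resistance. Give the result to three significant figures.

Output resistance R_th = R1‖R2 = (180 × 1200)/1380 = 156.5 Ω.
The fractional drop is R_th/(R_th + R_L); requiring this ≤ 0.0790 gives R_L ≥ R_th(1/0.0790 − 1) = 156.5 × 11.66 = 1.82 kΩ.

R_L(min) ≈ 1.82 kΩ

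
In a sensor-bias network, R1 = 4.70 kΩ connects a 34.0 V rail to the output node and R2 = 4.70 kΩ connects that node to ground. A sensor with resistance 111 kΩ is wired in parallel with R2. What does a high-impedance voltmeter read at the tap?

The load sits in parallel with R2: R2‖R_L = (4.70 × 111) / (4.70 + 111) = 4.509 kΩ.
V_out = 34.0 × 4.509 / (4.70 + 4.509) = 34.0 × 4.509/9.209 = 16.6 V.

V_out ≈ 16.6 V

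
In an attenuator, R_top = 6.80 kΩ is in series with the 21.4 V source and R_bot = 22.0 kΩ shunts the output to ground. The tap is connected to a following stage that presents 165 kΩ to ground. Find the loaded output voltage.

V_out ≈ 15.8 V

The load sits in parallel with R_bot: R_bot‖R_L = (22.0 × 165) / (22.0 + 165) = 19.41 kΩ.
V_out = 21.4 × 19.41 / (6.80 + 19.41) = 21.4 × 19.41/26.21 = 15.8 V.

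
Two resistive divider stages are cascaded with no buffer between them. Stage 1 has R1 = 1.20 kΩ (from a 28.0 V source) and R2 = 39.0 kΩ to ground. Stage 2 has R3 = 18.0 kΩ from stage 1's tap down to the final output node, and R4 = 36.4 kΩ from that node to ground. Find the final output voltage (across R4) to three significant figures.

V_out ≈ 17.8 V

Stage 2 presents R3+R4 = 54.40 kΩ as a load on stage 1's tap.
Stage 1's lower leg becomes R2‖(R3+R4) = 22.72 kΩ, so V_mid = 28.0 × 22.72/23.92 = 26.60 V.
Stage 2 is itself unloaded: V_out = V_mid × R4/(R3+R4) = 26.60 × 36.4/54.40 = 17.8 V.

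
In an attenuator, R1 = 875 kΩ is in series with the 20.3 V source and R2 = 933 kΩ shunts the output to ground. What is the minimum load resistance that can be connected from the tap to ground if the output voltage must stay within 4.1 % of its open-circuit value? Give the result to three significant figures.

R_L(min) ≈ 10.6 MΩ

Output resistance R_th = R1‖R2 = (875 × 933)/1808 = 451.5 kΩ.
The fractional drop is R_th/(R_th + R_L); requiring this ≤ 0.0410 gives R_L ≥ R_th(1/0.0410 − 1) = 451.5 × 23.39 = 10.6 MΩ.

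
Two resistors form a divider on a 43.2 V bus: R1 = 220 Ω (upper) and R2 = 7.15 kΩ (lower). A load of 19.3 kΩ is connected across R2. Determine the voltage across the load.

V_out ≈ 41.5 V

The load sits in parallel with R2: R2‖R_L = (7150 × 19300) / (7150 + 19300) = 5217 Ω.
V_out = 43.2 × 5217 / (220 + 5217) = 43.2 × 5217/5437 = 41.5 V.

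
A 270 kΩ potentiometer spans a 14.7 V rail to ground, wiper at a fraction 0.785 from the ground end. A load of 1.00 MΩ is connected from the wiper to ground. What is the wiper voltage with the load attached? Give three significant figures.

The wiper splits the pot into (1−α)R = 58.05 kΩ above and αR = 211.9 kΩ below.
Lower section ‖ load = 174.9 kΩ.
V_wiper = 14.7 × 174.9/(58.05 + 174.9) = 11.0 V.

V ≈ 11.0 V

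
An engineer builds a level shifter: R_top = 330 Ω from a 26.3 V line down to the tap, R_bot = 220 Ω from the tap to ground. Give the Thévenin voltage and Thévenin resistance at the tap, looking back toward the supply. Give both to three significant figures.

V_th = 10.5 V, R_th = 132 Ω

V_th is the open-circuit tap voltage: 26.3 × 220/(330 + 220) = 10.5 V.
With the supply zeroed, R_top and R_bot appear in parallel from the tap: R_th = R_top‖R_bot = (330 × 220)/550.0 = 132 Ω.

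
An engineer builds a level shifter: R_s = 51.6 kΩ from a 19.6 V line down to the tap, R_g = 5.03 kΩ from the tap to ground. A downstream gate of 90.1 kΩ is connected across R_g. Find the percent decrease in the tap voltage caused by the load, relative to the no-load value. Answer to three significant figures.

The divider's output (Thévenin) resistance is R_s‖R_g = 4.583 kΩ.
Fractional drop under load = R_th/(R_th + R_L) = 4.583 / (4.583 + 90.1) = 0.04841.
So the output falls by 4.84 %.

4.84 %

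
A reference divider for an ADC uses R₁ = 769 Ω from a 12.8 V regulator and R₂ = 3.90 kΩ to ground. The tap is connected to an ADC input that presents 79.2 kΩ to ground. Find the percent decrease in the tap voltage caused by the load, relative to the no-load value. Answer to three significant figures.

The divider's output (Thévenin) resistance is R₁‖R₂ = 642.3 Ω.
Fractional drop under load = R_th/(R_th + R_L) = 642.3 / (642.3 + 79200) = 0.008045.
So the output falls by 0.805 %.

0.805 %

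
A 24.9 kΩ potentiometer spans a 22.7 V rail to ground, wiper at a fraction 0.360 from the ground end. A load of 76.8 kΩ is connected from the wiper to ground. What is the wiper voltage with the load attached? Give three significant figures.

V ≈ 7.60 V

The wiper splits the pot into (1−α)R = 15.94 kΩ above and αR = 8.964 kΩ below.
Lower section ‖ load = 8.027 kΩ.
V_wiper = 22.7 × 8.027/(15.94 + 8.027) = 7.60 V.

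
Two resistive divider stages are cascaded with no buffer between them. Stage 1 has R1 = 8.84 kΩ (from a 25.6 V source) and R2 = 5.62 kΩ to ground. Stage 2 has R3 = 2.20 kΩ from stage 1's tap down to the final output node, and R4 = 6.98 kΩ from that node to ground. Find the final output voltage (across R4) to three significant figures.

V_out ≈ 5.50 V

Stage 2 presents R3+R4 = 9.180 kΩ as a load on stage 1's tap.
Stage 1's lower leg becomes R2‖(R3+R4) = 3.486 kΩ, so V_mid = 25.6 × 3.486/12.33 = 7.240 V.
Stage 2 is itself unloaded: V_out = V_mid × R4/(R3+R4) = 7.240 × 6.98/9.180 = 5.50 V.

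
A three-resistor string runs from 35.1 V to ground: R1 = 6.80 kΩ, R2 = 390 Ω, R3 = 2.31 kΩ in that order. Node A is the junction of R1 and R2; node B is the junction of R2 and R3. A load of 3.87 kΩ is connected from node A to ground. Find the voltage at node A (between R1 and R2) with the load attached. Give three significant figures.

Below node A the series string R2+R3 = 2700 Ω sits in parallel with the 3870 Ω load: 1590 Ω.
V_A = 35.1 × 1590/(6800 + 1590) = 6.65 V.

V ≈ 6.65 V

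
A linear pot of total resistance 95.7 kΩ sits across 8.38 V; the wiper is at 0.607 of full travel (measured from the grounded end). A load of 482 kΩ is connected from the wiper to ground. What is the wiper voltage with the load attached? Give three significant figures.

The wiper splits the pot into (1−α)R = 37.61 kΩ above and αR = 58.09 kΩ below.
Lower section ‖ load = 51.84 kΩ.
V_wiper = 8.38 × 51.84/(37.61 + 51.84) = 4.86 V.

V ≈ 4.86 V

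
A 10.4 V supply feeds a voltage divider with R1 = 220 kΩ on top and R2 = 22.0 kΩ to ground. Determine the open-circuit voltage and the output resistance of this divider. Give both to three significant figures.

V_th = 0.945 V, R_th = 20.0 kΩ

V_th is the open-circuit tap voltage: 10.4 × 22.0/(220 + 22.0) = 0.945 V.
With the supply zeroed, R1 and R2 appear in parallel from the tap: R_th = R1‖R2 = (220 × 22.0)/242.0 = 20.0 kΩ.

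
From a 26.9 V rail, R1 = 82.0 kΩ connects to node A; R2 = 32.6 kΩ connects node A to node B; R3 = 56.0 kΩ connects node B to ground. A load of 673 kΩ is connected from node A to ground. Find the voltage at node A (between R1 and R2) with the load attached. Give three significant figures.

Below node A the series string R2+R3 = 88.60 kΩ sits in parallel with the 673 kΩ load: 78.29 kΩ.
V_A = 26.9 × 78.29/(82.0 + 78.29) = 13.1 V.

V ≈ 13.1 V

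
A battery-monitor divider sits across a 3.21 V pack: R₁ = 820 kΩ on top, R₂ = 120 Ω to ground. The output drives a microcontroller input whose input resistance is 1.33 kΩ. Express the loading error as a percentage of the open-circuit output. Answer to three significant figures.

Unloaded V = 3.21 × 120/820100 = 0.00046969 V.
Loaded: R₂‖R_L = 110.1 Ω, giving V = 3.21 × 110.1/820100 = 0.00043082 V.
Drop = (0.00046969 − 0.00043082) / 0.00046969 = 8.27 %.

8.27 %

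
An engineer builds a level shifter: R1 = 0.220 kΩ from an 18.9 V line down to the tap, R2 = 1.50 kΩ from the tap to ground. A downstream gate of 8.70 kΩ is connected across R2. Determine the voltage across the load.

The load sits in parallel with R2: R2‖R_L = (1500 × 8700) / (1500 + 8700) = 1279 Ω.
V_out = 18.9 × 1279 / (220 + 1279) = 18.9 × 1279/1499 = 16.1 V.

V_out ≈ 16.1 V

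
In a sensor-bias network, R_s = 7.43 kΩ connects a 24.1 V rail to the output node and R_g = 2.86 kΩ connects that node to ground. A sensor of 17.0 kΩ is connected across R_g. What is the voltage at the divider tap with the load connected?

The load sits in parallel with R_g: R_g‖R_L = (2.86 × 17.0) / (2.86 + 17.0) = 2.448 kΩ.
V_out = 24.1 × 2.448 / (7.43 + 2.448) = 24.1 × 2.448/9.878 = 5.97 V.

V_out ≈ 5.97 V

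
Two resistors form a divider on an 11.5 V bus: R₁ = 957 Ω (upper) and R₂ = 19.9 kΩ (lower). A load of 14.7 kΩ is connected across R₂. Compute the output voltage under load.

The load sits in parallel with R₂: R₂‖R_L = (19900 × 14700) / (19900 + 14700) = 8455 Ω.
V_out = 11.5 × 8455 / (957 + 8455) = 11.5 × 8455/9412 = 10.3 V.

V_out ≈ 10.3 V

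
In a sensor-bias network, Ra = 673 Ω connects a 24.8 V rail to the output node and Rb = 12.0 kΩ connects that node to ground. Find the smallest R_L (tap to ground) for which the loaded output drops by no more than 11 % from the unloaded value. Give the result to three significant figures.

Output resistance R_th = Ra‖Rb = (673 × 12000)/12670 = 637.3 Ω.
The fractional drop is R_th/(R_th + R_L); requiring this ≤ 0.110 gives R_L ≥ R_th(1/0.110 − 1) = 637.3 × 8.091 = 5.16 kΩ.

R_L(min) ≈ 5.16 kΩ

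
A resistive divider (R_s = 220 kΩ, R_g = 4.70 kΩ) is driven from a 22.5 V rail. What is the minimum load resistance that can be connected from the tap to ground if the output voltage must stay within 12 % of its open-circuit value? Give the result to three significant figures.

R_L(min) ≈ 33.7 kΩ

Output resistance R_th = R_s‖R_g = (220 × 4.70)/224.7 = 4.602 kΩ.
The fractional drop is R_th/(R_th + R_L); requiring this ≤ 0.120 gives R_L ≥ R_th(1/0.120 − 1) = 4.602 × 7.333 = 33.7 kΩ.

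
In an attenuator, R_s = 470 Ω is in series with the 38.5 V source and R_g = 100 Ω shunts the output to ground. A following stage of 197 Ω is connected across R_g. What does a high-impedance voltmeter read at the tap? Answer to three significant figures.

V_out ≈ 4.76 V

The load sits in parallel with R_g: R_g‖R_L = (100 × 197) / (100 + 197) = 66.33 Ω.
V_out = 38.5 × 66.33 / (470 + 66.33) = 38.5 × 66.33/536.3 = 4.76 V.
(Unloaded it would have been 6.75 V.)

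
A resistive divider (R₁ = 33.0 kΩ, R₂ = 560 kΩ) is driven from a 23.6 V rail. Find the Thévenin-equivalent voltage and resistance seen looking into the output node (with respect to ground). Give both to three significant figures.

V_th is the open-circuit tap voltage: 23.6 × 560/(33.0 + 560) = 22.3 V.
With the supply zeroed, R₁ and R₂ appear in parallel from the tap: R_th = R₁‖R₂ = (33.0 × 560)/593.0 = 31.2 kΩ.

V_th = 22.3 V, R_th = 31.2 kΩ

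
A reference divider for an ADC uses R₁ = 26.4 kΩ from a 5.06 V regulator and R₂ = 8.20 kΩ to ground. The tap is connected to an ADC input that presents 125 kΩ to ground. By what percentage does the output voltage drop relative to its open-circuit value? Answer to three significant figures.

4.77 %

The divider's output (Thévenin) resistance is R₁‖R₂ = 6.257 kΩ.
Fractional drop under load = R_th/(R_th + R_L) = 6.257 / (6.257 + 125) = 0.04767.
So the output falls by 4.77 %.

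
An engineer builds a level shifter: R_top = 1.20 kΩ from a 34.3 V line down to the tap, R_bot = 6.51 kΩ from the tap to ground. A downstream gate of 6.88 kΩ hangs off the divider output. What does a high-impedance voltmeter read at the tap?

V_out ≈ 25.2 V

The load sits in parallel with R_bot: R_bot‖R_L = (6.51 × 6.88) / (6.51 + 6.88) = 3.345 kΩ.
V_out = 34.3 × 3.345 / (1.20 + 3.345) = 34.3 × 3.345/4.545 = 25.2 V.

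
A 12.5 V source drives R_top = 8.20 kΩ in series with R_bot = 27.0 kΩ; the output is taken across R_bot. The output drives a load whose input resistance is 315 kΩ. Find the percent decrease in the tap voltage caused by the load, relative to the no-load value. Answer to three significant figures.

1.96 %

The divider's output (Thévenin) resistance is R_top‖R_bot = 6.290 kΩ.
Fractional drop under load = R_th/(R_th + R_L) = 6.290 / (6.290 + 315) = 0.01958.
So the output falls by 1.96 %.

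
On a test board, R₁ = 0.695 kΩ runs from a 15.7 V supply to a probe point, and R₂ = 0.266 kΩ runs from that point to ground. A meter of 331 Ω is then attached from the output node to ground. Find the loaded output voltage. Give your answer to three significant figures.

The load sits in parallel with R₂: R₂‖R_L = (266 × 331) / (266 + 331) = 147.5 Ω.
V_out = 15.7 × 147.5 / (695 + 147.5) = 15.7 × 147.5/842.5 = 2.75 V.
(Unloaded it would have been 4.35 V.)

V_out ≈ 2.75 V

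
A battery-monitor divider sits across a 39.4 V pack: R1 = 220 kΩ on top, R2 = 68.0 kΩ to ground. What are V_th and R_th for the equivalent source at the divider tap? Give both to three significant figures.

V_th is the open-circuit tap voltage: 39.4 × 68.0/(220 + 68.0) = 9.30 V.
With the supply zeroed, R1 and R2 appear in parallel from the tap: R_th = R1‖R2 = (220 × 68.0)/288.0 = 51.9 kΩ.

V_th = 9.30 V, R_th = 51.9 kΩ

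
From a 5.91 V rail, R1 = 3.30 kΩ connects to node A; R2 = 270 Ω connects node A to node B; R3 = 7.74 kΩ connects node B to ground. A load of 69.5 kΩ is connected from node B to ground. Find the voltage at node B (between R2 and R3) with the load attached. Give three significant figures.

At node B, R3 is in parallel with the load: R3‖R_L = 6964 Ω.
Below node A the resistance is R2 + (R3‖R_L) = 7234 Ω, so V_A = 5.91 × 7234/10530 = 4.059 V.
Then V_B = V_A × (R3‖R_L)/(R2 + R3‖R_L) = 4.059 × 6964/7234 = 3.91 V.

V ≈ 3.91 V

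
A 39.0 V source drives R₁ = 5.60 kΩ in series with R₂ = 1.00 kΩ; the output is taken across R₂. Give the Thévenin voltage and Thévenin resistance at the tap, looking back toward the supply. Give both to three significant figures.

V_th is the open-circuit tap voltage: 39.0 × 1.00/(5.60 + 1.00) = 5.91 V.
With the supply zeroed, R₁ and R₂ appear in parallel from the tap: R_th = R₁‖R₂ = (5.60 × 1.00)/6.600 = 848 Ω.

V_th = 5.91 V, R_th = 848 Ω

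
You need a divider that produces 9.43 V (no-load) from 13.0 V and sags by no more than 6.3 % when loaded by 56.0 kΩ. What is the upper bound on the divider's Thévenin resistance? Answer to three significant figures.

R_th ≤ 3.77 kΩ

Loading drop = R_th/(R_th + R_L) ≤ 0.0630, so R_th ≤ R_L · ε/(1−ε) = 56.0 kΩ × 0.0630/0.9370 = 3.77 kΩ.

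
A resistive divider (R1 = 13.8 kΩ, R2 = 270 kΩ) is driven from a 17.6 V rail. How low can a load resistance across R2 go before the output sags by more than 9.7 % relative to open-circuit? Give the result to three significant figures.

Output resistance R_th = R1‖R2 = (13.8 × 270)/283.8 = 13.13 kΩ.
The fractional drop is R_th/(R_th + R_L); requiring this ≤ 0.0970 gives R_L ≥ R_th(1/0.0970 − 1) = 13.13 × 9.309 = 122 kΩ.

R_L(min) ≈ 122 kΩ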